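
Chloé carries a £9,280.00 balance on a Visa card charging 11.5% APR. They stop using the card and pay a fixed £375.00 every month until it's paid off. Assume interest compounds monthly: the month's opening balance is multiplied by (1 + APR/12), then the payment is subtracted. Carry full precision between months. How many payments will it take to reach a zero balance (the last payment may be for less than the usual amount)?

29 months

Monthly rate r = 11.5%/12 = 0.958333% = 0.00958333.
Recurrence: B ← B·(1+r) − £375.00.
Month 1: interest £88.93; balance after payment £8,993.93.
Month 2: interest £86.19; balance after payment £8,705.13.
Closed form: n = −ln(1 − rB₀/P)/ln(1+r) = −ln(0.76284)/ln(1.00958) ≈ 28.382, so the balance reaches zero during payment 29.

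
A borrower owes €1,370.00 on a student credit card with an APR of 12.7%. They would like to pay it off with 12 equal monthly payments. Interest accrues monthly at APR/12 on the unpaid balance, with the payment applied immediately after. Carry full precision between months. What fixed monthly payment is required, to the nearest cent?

€122.17

Monthly rate r = 12.7%/12 = 1.05833% = 0.0105833.
Level-payment amortization: P = B₀·r / (1 − (1+r)^(−n)) = 1370.00·0.0105833 / (1 − 1.01058^(−12)).
Denominator 1 − (1+r)^(−12) = 0.118678385.
P = 14.4992 / 0.118678385 ≈ 122.17.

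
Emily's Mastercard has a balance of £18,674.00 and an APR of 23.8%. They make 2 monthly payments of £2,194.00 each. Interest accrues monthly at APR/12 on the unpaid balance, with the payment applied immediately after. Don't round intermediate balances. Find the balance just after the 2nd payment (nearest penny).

£14,990.57

Monthly rate r = 23.8%/12 = 1.98333% = 0.0198333.
Each month: B ← B·(1+r) − £2,194.00.
Month 1: interest £370.37; balance after payment £16,850.37.
Month 2: interest £334.20; balance after payment £14,990.57.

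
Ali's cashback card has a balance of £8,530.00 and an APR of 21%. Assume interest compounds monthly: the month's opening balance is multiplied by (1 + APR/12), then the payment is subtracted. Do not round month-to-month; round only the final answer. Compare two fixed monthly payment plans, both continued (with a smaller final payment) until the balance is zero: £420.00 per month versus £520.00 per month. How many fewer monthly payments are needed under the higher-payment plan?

Monthly rate r = 21%/12 = 1.75% = 0.0175.
At £420.00/mo: n = ⌈−ln(1 − rB₀/P)/ln(1+r)⌉ = 26 payments (last £132.37); total interest = total paid − £8,530.00 = £2,102.37.
At £520.00/mo: 20 payments (last £263.22); total interest £1,613.22.
Payments saved = 26 − 20 = 6.

6 fewer payments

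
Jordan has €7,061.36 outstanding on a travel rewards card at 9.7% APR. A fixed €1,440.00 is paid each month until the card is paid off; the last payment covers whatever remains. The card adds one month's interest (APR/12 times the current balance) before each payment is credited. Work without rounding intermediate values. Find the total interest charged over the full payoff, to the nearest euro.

Monthly rate r = 9.7%/12 = 0.808333% = 0.00808333.
Payoff takes n = ⌈−ln(1 − rB₀/P)/ln(1+r)⌉ = ⌈5.024⌉ = 6 payments; the last is €34.34.
Total paid = 5·€1,440.00 + €34.34 = €7,234.34.
Total interest = total paid − principal = €7,234.34 − €7,061.36 = €172.98.

€173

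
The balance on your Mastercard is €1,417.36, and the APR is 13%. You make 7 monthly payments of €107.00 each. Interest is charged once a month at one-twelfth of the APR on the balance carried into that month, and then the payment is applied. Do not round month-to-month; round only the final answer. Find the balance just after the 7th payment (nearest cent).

Monthly rate r = 13%/12 = 1.08333% = 0.0108333.
Each month: B ← B·(1+r) − €107.00.
Month 1: interest €15.35; balance after payment €1,325.71.
Month 2: interest €14.36; balance after payment €1,233.08.
Month 3: interest €13.36; balance after payment €1,139.43.
Month 4: interest €12.34; balance after payment €1,044.78.
Month 5: interest €11.32; balance after payment €949.10.
Month 6: interest €10.28; balance after payment €852.38.
Month 7: interest €9.23; balance after payment €754.61.

€754.61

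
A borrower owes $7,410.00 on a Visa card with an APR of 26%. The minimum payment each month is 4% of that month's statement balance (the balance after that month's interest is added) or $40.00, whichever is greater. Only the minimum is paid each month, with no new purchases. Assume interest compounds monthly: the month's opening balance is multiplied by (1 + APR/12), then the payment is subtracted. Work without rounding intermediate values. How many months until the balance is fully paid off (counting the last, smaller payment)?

Monthly rate r = 26%/12 = 2.16667% = 0.0216667.
While 4% of the post-interest balance exceeds $40.00, each month B ← (B·(1+r))·(1 − 0.04), i.e. B shrinks by the factor (1+r)·0.96 = 0.9808.
This holds for months 1–105. Entering month 106 the balance is $967.76; 4% of the post-interest balance is now below $40.00, so the flat $40.00 minimum applies from here.
From month 106 a fixed $40.00 at rate r clears $967.76 in 35 more payments. Total: 105 + 35 = 140 months.

140 months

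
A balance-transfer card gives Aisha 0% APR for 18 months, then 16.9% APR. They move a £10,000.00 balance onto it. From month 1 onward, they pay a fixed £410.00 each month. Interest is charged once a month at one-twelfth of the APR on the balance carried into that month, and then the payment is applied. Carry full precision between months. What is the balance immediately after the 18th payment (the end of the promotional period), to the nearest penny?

£2,620.00

Promo months 1–18 at r₀ = 0%/12 = 0; months 19+ at r₁ = 16.9%/12 = 0.0140833.
After month 18 (no interest yet): B = £10,000.00 − 18·£410.00 = £2,620.00.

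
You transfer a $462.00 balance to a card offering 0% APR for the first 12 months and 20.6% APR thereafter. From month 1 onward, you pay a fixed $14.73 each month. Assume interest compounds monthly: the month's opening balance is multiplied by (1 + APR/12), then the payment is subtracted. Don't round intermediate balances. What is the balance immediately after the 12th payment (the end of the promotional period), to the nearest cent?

Promo months 1–12 at r₀ = 0%/12 = 0; months 13+ at r₁ = 20.6%/12 = 0.0171667.
After month 12 (no interest yet): B = $462.00 − 12·$14.73 = $285.24.

$285.24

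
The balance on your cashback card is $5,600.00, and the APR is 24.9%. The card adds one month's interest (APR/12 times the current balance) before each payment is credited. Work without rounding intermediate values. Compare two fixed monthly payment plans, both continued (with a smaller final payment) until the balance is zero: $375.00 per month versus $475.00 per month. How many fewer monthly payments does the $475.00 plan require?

5 fewer payments

Monthly rate r = 24.9%/12 = 2.075% = 0.02075.
At $375.00/mo: n = ⌈−ln(1 − rB₀/P)/ln(1+r)⌉ = 19 payments (last $21.99); total interest = total paid − $5,600.00 = $1,171.99.
At $475.00/mo: 14 payments (last $314.72); total interest $889.72.
Payments saved = 19 − 14 = 5.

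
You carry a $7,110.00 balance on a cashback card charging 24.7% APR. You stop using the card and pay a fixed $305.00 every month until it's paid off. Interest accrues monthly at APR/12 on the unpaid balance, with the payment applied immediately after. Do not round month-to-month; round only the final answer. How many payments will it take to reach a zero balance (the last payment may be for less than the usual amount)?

33 payments

Monthly rate r = 24.7%/12 = 2.05833% = 0.0205833.
Recurrence: B ← B·(1+r) − $305.00.
Month 1: interest $146.35; balance after payment $6,951.35.
Month 2: interest $143.08; balance after payment $6,789.43.
Closed form: n = −ln(1 − rB₀/P)/ln(1+r) = −ln(0.52017)/ln(1.02058) ≈ 32.079, so the balance reaches zero during payment 33.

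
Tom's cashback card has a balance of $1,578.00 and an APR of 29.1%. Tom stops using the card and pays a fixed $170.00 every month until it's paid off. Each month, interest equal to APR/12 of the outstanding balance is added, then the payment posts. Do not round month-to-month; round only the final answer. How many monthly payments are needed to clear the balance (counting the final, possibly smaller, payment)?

Monthly rate r = 29.1%/12 = 2.425% = 0.02425.
Recurrence: B ← B·(1+r) − $170.00.
Month 1: interest $38.27; balance after payment $1,446.27.
Month 2: interest $35.07; balance after payment $1,311.34.
Closed form: n = −ln(1 − rB₀/P)/ln(1+r) = −ln(0.7749)/ln(1.02425) ≈ 10.643, so the balance reaches zero during payment 11.

11 months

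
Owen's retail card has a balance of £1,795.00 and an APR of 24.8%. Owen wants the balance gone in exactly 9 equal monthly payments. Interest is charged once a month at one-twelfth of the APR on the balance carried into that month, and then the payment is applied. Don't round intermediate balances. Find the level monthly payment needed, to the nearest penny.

Monthly rate r = 24.8%/12 = 2.06667% = 0.0206667.
Level-payment amortization: P = B₀·r / (1 − (1+r)^(−n)) = 1795.00·0.0206667 / (1 − 1.02067^(−9)).
Denominator 1 − (1+r)^(−9) = 0.168150777.
P = 37.0967 / 0.168150777 ≈ 220.62.

£220.62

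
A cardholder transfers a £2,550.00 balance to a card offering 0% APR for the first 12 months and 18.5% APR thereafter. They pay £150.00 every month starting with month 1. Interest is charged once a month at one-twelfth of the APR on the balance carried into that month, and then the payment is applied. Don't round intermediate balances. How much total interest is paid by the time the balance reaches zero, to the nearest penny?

£36.70

Promo months 1–12 at r₀ = 0%/12 = 0; months 13+ at r₁ = 18.5%/12 = 0.0154167.
After month 12 (no interest yet): B = £2,550.00 − 12·£150.00 = £750.00.
Then at r₁ with £150.00/mo: n₂ = −ln(1 − r₁·B/P)/ln(1+r₁) ≈ 5.24 → 6 more payments.
Total paid = 17·£150.00 + £36.70 = £2,586.70; interest = £2,586.70 − £2,550.00 = £36.70.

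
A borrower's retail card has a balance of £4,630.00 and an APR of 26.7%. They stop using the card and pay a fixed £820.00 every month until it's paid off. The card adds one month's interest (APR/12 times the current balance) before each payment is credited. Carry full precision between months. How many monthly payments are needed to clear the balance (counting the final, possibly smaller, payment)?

Monthly rate r = 26.7%/12 = 2.225% = 0.02225.
Recurrence: B ← B·(1+r) − £820.00.
Month 1: interest £103.02; balance after payment £3,913.02.
Month 2: interest £87.06; balance after payment £3,180.08.
Closed form: n = −ln(1 − rB₀/P)/ln(1+r) = −ln(0.87437)/ln(1.02225) ≈ 6.101, so the balance reaches zero during payment 7.

7 months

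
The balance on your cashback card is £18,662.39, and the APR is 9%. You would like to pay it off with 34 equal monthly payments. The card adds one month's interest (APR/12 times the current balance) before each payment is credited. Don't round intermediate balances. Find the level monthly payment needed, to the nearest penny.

Monthly rate r = 9%/12 = 0.75% = 0.0075.
Level-payment amortization: P = B₀·r / (1 − (1+r)^(−n)) = 18662.39·0.0075 / (1 − 1.0075^(−34)).
Denominator 1 − (1+r)^(−34) = 0.224345822.
P = 139.968 / 0.224345822 ≈ 623.89.

£623.89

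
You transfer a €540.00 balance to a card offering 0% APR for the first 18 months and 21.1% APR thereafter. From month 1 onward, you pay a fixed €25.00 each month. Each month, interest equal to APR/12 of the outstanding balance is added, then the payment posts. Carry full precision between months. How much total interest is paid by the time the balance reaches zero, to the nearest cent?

€3.83

Promo months 1–18 at r₀ = 0%/12 = 0; months 19+ at r₁ = 21.1%/12 = 0.0175833.
After month 18 (no interest yet): B = €540.00 − 18·€25.00 = €90.00.
Then at r₁ with €25.00/mo: n₂ = −ln(1 − r₁·B/P)/ln(1+r₁) ≈ 3.75 → 4 more payments.
Total paid = 21·€25.00 + €18.83 = €543.83; interest = €543.83 − €540.00 = €3.83.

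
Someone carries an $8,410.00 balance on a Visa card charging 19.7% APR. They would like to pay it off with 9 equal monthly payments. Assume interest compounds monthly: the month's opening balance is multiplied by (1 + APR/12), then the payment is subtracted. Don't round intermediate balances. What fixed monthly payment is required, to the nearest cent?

Monthly rate r = 19.7%/12 = 1.64167% = 0.0164167.
Level-payment amortization: P = B₀·r / (1 − (1+r)^(−n)) = 8410.00·0.0164167 / (1 − 1.01642^(−9)).
Denominator 1 − (1+r)^(−9) = 0.136317738.
P = 138.064 / 0.136317738 ≈ 1012.81.

$1,012.81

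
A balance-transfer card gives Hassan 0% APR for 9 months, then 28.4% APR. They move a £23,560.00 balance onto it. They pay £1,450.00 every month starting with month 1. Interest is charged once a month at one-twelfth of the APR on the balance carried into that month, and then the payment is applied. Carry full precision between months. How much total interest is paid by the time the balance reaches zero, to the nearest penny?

£1,156.58

Promo months 1–9 at r₀ = 0%/12 = 0; months 10+ at r₁ = 28.4%/12 = 0.0236667.
After month 9 (no interest yet): B = £23,560.00 − 9·£1,450.00 = £10,510.00.
Then at r₁ with £1,450.00/mo: n₂ = −ln(1 − r₁·B/P)/ln(1+r₁) ≈ 8.05 → 9 more payments.
Total paid = 17·£1,450.00 + £66.58 = £24,716.58; interest = £24,716.58 − £23,560.00 = £1,156.58.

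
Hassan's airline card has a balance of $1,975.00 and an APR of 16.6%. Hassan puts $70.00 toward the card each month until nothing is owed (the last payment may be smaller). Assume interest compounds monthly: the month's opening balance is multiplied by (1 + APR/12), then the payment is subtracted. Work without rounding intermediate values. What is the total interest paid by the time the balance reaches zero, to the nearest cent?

Monthly rate r = 16.6%/12 = 1.38333% = 0.0138333.
Payoff takes n = ⌈−ln(1 − rB₀/P)/ln(1+r)⌉ = ⌈36.014⌉ = 37 payments; the last is $1.01.
Total paid = 36·$70.00 + $1.01 = $2,521.01.
Total interest = total paid − principal = $2,521.01 − $1,975.00 = $546.01.

$546.01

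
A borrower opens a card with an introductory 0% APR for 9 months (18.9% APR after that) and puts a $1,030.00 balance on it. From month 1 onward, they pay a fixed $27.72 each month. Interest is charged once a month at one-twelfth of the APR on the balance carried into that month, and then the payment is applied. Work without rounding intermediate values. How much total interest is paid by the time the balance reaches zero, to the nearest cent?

$259.08

Promo months 1–9 at r₀ = 0%/12 = 0; months 10+ at r₁ = 18.9%/12 = 0.01575.
After month 9 (no interest yet): B = $1,030.00 − 9·$27.72 = $780.52.
Then at r₁ with $27.72/mo: n₂ = −ln(1 − r₁·B/P)/ln(1+r₁) ≈ 37.50 → 38 more payments.
Total paid = 46·$27.72 + $13.96 = $1,289.08; interest = $1,289.08 − $1,030.00 = $259.08.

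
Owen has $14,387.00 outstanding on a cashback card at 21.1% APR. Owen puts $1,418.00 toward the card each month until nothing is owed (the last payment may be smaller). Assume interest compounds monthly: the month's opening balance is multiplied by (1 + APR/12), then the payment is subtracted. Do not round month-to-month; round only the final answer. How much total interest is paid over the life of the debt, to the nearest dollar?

$1,601

Monthly rate r = 21.1%/12 = 1.75833% = 0.0175833.
Payoff takes n = ⌈−ln(1 − rB₀/P)/ln(1+r)⌉ = ⌈11.273⌉ = 12 payments; the last is $390.17.
Total paid = 11·$1,418.00 + $390.17 = $15,988.17.
Total interest = total paid − principal = $15,988.17 − $14,387.00 = $1,601.17.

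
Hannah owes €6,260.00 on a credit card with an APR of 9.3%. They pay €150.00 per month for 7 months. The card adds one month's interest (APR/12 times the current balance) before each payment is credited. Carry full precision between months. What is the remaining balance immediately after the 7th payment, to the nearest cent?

€5,532.87

Monthly rate r = 9.3%/12 = 0.775% = 0.00775.
Each month: B ← B·(1+r) − €150.00.
Month 1: interest €48.52; balance after payment €6,158.52.
Month 2: interest €47.73; balance after payment €6,056.24.
Month 3: interest €46.94; balance after payment €5,953.18.
Month 4: interest €46.14; balance after payment €5,849.32.
Month 5: interest €45.33; balance after payment €5,744.65.
Month 6: interest €44.52; balance after payment €5,639.17.
Month 7: interest €43.70; balance after payment €5,532.87.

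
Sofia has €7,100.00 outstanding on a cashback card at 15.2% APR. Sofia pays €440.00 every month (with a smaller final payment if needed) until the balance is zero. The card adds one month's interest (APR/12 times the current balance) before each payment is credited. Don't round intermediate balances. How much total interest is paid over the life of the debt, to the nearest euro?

€893

Monthly rate r = 15.2%/12 = 1.26667% = 0.0126667.
Payoff takes n = ⌈−ln(1 − rB₀/P)/ln(1+r)⌉ = ⌈18.165⌉ = 19 payments; the last is €73.20.
Total paid = 18·€440.00 + €73.20 = €7,993.20.
Total interest = total paid − principal = €7,993.20 − €7,100.00 = €893.20.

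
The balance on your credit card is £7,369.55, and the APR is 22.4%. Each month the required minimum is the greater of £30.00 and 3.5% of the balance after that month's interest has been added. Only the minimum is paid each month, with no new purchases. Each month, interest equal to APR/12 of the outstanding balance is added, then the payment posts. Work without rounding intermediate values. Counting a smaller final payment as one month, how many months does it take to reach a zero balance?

Monthly rate r = 22.4%/12 = 1.86667% = 0.0186667.
While 3.5% of the post-interest balance exceeds £30.00, each month B ← (B·(1+r))·(1 − 0.035), i.e. B shrinks by the factor (1+r)·0.965 = 0.98301.
This holds for months 1–127. Entering month 128 the balance is £836.54; 3.5% of the post-interest balance is now below £30.00, so the flat £30.00 minimum applies from here.
From month 128 a fixed £30.00 at rate r clears £836.54 in 40 more payments. Total: 127 + 40 = 167 months.

167 months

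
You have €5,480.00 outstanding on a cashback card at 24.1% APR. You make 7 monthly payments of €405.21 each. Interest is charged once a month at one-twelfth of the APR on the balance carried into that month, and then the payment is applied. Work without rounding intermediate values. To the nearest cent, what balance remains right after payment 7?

Monthly rate r = 24.1%/12 = 2.00833% = 0.0200833.
Each month: B ← B·(1+r) − €405.21.
Month 1: interest €110.06; balance after payment €5,184.85.
Month 2: interest €104.13; balance after payment €4,883.77.
Month 3: interest €98.08; balance after payment €4,576.64.
Month 4: interest €91.91; balance after payment €4,263.34.
Month 5: interest €85.62; balance after payment €3,943.75.
Month 6: interest €79.20; balance after payment €3,617.75.
Month 7: interest €72.66; balance after payment €3,285.19.

€3,285.19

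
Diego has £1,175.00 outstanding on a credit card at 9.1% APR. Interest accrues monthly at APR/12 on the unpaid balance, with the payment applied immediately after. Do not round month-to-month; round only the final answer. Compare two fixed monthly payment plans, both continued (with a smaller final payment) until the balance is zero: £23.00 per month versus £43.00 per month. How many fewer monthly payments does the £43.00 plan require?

Monthly rate r = 9.1%/12 = 0.758333% = 0.00758333.
At £23.00/mo: n = ⌈−ln(1 − rB₀/P)/ln(1+r)⌉ = 65 payments (last £19.97); total interest = total paid − £1,175.00 = £316.97.
At £43.00/mo: 31 payments (last £31.72); total interest £146.72.
Payments saved = 65 − 31 = 34.

34 fewer payments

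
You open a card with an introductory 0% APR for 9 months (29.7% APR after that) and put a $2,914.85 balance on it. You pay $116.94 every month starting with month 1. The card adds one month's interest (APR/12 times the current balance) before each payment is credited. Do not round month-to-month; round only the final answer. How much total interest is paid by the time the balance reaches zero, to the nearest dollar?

$535

Promo months 1–9 at r₀ = 0%/12 = 0; months 10+ at r₁ = 29.7%/12 = 0.02475.
After month 9 (no interest yet): B = $2,914.85 − 9·$116.94 = $1,862.39.
Then at r₁ with $116.94/mo: n₂ = −ln(1 − r₁·B/P)/ln(1+r₁) ≈ 20.50 → 21 more payments.
Total paid = 29·$116.94 + $58.62 = $3,449.88; interest = $3,449.88 − $2,914.85 = $535.03.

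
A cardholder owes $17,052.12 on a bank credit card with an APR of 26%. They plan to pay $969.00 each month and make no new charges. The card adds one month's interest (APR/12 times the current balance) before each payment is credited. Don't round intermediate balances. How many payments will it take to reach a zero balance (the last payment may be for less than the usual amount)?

23 months

Monthly rate r = 26%/12 = 2.16667% = 0.0216667.
Recurrence: B ← B·(1+r) − $969.00.
Month 1: interest $369.46; balance after payment $16,452.58.
Month 2: interest $356.47; balance after payment $15,840.06.
Closed form: n = −ln(1 − rB₀/P)/ln(1+r) = −ln(0.61872)/ln(1.02167) ≈ 22.398, so the balance reaches zero during payment 23.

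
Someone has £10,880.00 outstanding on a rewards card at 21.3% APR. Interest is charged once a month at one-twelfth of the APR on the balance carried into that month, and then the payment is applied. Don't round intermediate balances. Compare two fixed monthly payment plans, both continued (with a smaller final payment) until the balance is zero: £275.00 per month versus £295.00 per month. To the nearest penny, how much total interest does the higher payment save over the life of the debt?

Monthly rate r = 21.3%/12 = 1.775% = 0.01775.
At £275.00/mo: n = ⌈−ln(1 − rB₀/P)/ln(1+r)⌉ = 69 payments (last £236.36); total interest = total paid − £10,880.00 = £8,056.36.
At £295.00/mo: 61 payments (last £126.74); total interest £6,946.74.
Interest saved = £8,056.36 − £6,946.74 = £1,109.62.

£1,109.62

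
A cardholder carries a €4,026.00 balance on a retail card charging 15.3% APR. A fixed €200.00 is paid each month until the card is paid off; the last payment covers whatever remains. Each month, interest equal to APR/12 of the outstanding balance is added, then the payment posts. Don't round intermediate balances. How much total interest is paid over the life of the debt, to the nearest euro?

€656

Monthly rate r = 15.3%/12 = 1.275% = 0.01275.
Payoff takes n = ⌈−ln(1 − rB₀/P)/ln(1+r)⌉ = ⌈23.411⌉ = 24 payments; the last is €82.43.
Total paid = 23·€200.00 + €82.43 = €4,682.43.
Total interest = total paid − principal = €4,682.43 − €4,026.00 = €656.43.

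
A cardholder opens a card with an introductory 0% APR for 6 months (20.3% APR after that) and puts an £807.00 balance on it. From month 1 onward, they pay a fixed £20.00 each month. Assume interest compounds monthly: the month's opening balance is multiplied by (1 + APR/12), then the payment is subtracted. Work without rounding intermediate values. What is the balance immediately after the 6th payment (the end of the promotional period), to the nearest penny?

Promo months 1–6 at r₀ = 0%/12 = 0; months 7+ at r₁ = 20.3%/12 = 0.0169167.
After month 6 (no interest yet): B = £807.00 − 6·£20.00 = £687.00.

£687.00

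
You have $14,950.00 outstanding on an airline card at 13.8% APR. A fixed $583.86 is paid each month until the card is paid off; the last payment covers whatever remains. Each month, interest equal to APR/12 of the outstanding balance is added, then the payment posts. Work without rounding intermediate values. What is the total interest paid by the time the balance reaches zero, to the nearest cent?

Monthly rate r = 13.8%/12 = 1.15% = 0.0115.
Payoff takes n = ⌈−ln(1 − rB₀/P)/ln(1+r)⌉ = ⌈30.504⌉ = 31 payments; the last is $295.17.
Total paid = 30·$583.86 + $295.17 = $17,810.97.
Total interest = total paid − principal = $17,810.97 − $14,950.00 = $2,860.97.

$2,860.97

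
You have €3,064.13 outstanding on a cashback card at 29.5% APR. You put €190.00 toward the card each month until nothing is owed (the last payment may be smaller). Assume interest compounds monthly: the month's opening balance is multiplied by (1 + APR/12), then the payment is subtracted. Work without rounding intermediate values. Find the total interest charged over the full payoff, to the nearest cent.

€886.58

Monthly rate r = 29.5%/12 = 2.45833% = 0.0245833.
Payoff takes n = ⌈−ln(1 − rB₀/P)/ln(1+r)⌉ = ⌈20.791⌉ = 21 payments; the last is €150.71.
Total paid = 20·€190.00 + €150.71 = €3,950.71.
Total interest = total paid − principal = €3,950.71 − €3,064.13 = €886.58.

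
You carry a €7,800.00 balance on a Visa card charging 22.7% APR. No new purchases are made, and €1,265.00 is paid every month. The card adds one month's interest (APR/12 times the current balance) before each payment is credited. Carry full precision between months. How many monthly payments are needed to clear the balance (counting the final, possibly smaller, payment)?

Monthly rate r = 22.7%/12 = 1.89167% = 0.0189167.
Recurrence: B ← B·(1+r) − €1,265.00.
Month 1: interest €147.55; balance after payment €6,682.55.
Month 2: interest €126.41; balance after payment €5,543.96.
Closed form: n = −ln(1 − rB₀/P)/ln(1+r) = −ln(0.88336)/ln(1.01892) ≈ 6.618, so the balance reaches zero during payment 7.

7 payments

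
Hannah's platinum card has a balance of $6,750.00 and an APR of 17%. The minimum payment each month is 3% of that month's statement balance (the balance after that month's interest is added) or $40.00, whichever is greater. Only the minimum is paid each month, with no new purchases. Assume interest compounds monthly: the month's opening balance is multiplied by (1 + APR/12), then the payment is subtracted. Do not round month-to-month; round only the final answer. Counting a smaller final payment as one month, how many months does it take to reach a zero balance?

Monthly rate r = 17%/12 = 1.41667% = 0.0141667.
While 3% of the post-interest balance exceeds $40.00, each month B ← (B·(1+r))·(1 − 0.03), i.e. B shrinks by the factor (1+r)·0.97 = 0.98374.
This holds for months 1–100. Entering month 101 the balance is $1,310.42; 3% of the post-interest balance is now below $40.00, so the flat $40.00 minimum applies from here.
From month 101 a fixed $40.00 at rate r clears $1,310.42 in 45 more payments. Total: 100 + 45 = 145 months.

145 months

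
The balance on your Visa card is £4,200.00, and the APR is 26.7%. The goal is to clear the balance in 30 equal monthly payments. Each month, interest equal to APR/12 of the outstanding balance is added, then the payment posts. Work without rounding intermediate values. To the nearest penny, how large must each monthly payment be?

Monthly rate r = 26.7%/12 = 2.225% = 0.02225.
Level-payment amortization: P = B₀·r / (1 − (1+r)^(−n)) = 4200.00·0.02225 / (1 − 1.02225^(−30)).
Denominator 1 − (1+r)^(−30) = 0.483242935.
P = 93.45 / 0.483242935 ≈ 193.38.

£193.38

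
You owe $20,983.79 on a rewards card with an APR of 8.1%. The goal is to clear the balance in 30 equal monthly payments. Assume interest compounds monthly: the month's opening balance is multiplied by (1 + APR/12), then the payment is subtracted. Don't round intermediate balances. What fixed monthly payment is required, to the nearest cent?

Monthly rate r = 8.1%/12 = 0.675% = 0.00675.
Level-payment amortization: P = B₀·r / (1 − (1+r)^(−n)) = 20983.79·0.00675 / (1 − 1.00675^(−30)).
Denominator 1 − (1+r)^(−30) = 0.182757673.
P = 141.641 / 0.182757673 ≈ 775.02.

$775.02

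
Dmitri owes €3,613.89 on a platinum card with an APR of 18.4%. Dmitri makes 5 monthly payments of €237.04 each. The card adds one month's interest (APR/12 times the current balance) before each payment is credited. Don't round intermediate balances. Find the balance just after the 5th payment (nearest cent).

€2,677.48

Monthly rate r = 18.4%/12 = 1.53333% = 0.0153333.
Each month: B ← B·(1+r) − €237.04.
Month 1: interest €55.41; balance after payment €3,432.26.
Month 2: interest €52.63; balance after payment €3,247.85.
Month 3: interest €49.80; balance after payment €3,060.61.
Month 4: interest €46.93; balance after payment €2,870.50.
Month 5: interest €44.01; balance after payment €2,677.48.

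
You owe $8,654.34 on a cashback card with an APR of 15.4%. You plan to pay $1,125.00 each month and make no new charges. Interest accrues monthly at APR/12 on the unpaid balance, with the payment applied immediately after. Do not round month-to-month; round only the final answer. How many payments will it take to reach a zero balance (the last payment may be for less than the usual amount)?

Monthly rate r = 15.4%/12 = 1.28333% = 0.0128333.
Recurrence: B ← B·(1+r) − $1,125.00.
Month 1: interest $111.06; balance after payment $7,640.40.
Month 2: interest $98.05; balance after payment $6,613.46.
Closed form: n = −ln(1 − rB₀/P)/ln(1+r) = −ln(0.90128)/ln(1.01283) ≈ 8.151, so the balance reaches zero during payment 9.

9 months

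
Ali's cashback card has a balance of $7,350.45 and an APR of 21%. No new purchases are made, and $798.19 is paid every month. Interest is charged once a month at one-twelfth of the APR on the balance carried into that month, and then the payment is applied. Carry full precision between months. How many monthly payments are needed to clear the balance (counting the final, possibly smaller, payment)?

11 payments

Monthly rate r = 21%/12 = 1.75% = 0.0175.
Recurrence: B ← B·(1+r) − $798.19.
Month 1: interest $128.63; balance after payment $6,680.89.
Month 2: interest $116.92; balance after payment $5,999.62.
Closed form: n = −ln(1 − rB₀/P)/ln(1+r) = −ln(0.83884)/ln(1.0175) ≈ 10.129, so the balance reaches zero during payment 11.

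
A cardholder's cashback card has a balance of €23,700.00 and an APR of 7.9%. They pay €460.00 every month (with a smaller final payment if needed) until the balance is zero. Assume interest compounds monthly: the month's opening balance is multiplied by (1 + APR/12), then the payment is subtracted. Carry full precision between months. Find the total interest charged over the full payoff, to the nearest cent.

Monthly rate r = 7.9%/12 = 0.658333% = 0.00658333.
Payoff takes n = ⌈−ln(1 − rB₀/P)/ln(1+r)⌉ = ⌈63.136⌉ = 64 payments; the last is €62.59.
Total paid = 63·€460.00 + €62.59 = €29,042.59.
Total interest = total paid − principal = €29,042.59 − €23,700.00 = €5,342.59.

€5,342.59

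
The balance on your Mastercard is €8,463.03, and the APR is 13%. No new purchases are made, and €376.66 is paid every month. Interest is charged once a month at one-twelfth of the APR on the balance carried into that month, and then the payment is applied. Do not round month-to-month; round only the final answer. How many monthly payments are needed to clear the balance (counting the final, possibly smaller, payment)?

Monthly rate r = 13%/12 = 1.08333% = 0.0108333.
Recurrence: B ← B·(1+r) − €376.66.
Month 1: interest €91.68; balance after payment €8,178.05.
Month 2: interest €88.60; balance after payment €7,889.99.
Closed form: n = −ln(1 − rB₀/P)/ln(1+r) = −ln(0.75659)/ln(1.01083) ≈ 25.887, so the balance reaches zero during payment 26.

26 payments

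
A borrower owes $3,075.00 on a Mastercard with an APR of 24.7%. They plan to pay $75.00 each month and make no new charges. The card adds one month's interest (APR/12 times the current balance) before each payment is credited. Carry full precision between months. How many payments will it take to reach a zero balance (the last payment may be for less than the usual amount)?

Monthly rate r = 24.7%/12 = 2.05833% = 0.0205833.
Recurrence: B ← B·(1+r) − $75.00.
Month 1: interest $63.29; balance after payment $3,063.29.
Month 2: interest $63.05; balance after payment $3,051.35.
Closed form: n = −ln(1 − rB₀/P)/ln(1+r) = −ln(0.15608)/ln(1.02058) ≈ 91.162, so the balance reaches zero during payment 92.

92 months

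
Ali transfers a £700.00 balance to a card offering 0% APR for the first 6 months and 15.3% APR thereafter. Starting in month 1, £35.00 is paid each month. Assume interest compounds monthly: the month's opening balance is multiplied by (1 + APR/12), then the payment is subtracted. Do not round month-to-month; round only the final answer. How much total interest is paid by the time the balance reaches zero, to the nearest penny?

Promo months 1–6 at r₀ = 0%/12 = 0; months 7+ at r₁ = 15.3%/12 = 0.01275.
After month 6 (no interest yet): B = £700.00 − 6·£35.00 = £490.00.
Then at r₁ with £35.00/mo: n₂ = −ln(1 − r₁·B/P)/ln(1+r₁) ≈ 15.52 → 16 more payments.
Total paid = 21·£35.00 + £18.24 = £753.24; interest = £753.24 − £700.00 = £53.24.

£53.24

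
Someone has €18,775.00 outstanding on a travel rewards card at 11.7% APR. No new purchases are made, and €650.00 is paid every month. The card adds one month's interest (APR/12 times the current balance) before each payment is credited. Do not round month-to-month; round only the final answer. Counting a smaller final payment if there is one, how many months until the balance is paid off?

35 payments

Monthly rate r = 11.7%/12 = 0.975% = 0.00975.
Recurrence: B ← B·(1+r) − €650.00.
Month 1: interest €183.06; balance after payment €18,308.06.
Month 2: interest €178.50; balance after payment €17,836.56.
Closed form: n = −ln(1 − rB₀/P)/ln(1+r) = −ln(0.71837)/ln(1.00975) ≈ 34.090, so the balance reaches zero during payment 35.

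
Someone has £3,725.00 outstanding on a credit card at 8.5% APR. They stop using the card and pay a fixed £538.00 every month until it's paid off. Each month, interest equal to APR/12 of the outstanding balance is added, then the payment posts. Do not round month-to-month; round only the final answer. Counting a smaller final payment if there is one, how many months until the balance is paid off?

8 months

Monthly rate r = 8.5%/12 = 0.708333% = 0.00708333.
Recurrence: B ← B·(1+r) − £538.00.
Month 1: interest £26.39; balance after payment £3,213.39.
Month 2: interest £22.76; balance after payment £2,698.15.
Closed form: n = −ln(1 − rB₀/P)/ln(1+r) = −ln(0.95096)/ln(1.00708) ≈ 7.124, so the balance reaches zero during payment 8.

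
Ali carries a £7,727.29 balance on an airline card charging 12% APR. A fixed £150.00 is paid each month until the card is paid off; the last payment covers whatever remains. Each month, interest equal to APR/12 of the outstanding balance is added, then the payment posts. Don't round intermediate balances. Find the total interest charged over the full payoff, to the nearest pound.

Monthly rate r = 12%/12 = 1% = 0.01.
Payoff takes n = ⌈−ln(1 − rB₀/P)/ln(1+r)⌉ = ⌈72.753⌉ = 73 payments; the last is £113.16.
Total paid = 72·£150.00 + £113.16 = £10,913.16.
Total interest = total paid − principal = £10,913.16 − £7,727.29 = £3,185.87.

£3,186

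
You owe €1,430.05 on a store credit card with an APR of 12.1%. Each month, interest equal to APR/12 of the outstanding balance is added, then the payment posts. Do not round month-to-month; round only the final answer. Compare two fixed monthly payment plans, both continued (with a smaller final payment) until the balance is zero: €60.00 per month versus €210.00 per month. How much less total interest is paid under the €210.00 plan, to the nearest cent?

€154.82

Monthly rate r = 12.1%/12 = 1.00833% = 0.0100833.
At €60.00/mo: n = ⌈−ln(1 − rB₀/P)/ln(1+r)⌉ = 28 payments (last €23.88); total interest = total paid − €1,430.05 = €213.83.
At €210.00/mo: 8 payments (last €19.06); total interest €59.01.
Interest saved = €213.83 − €59.01 = €154.82.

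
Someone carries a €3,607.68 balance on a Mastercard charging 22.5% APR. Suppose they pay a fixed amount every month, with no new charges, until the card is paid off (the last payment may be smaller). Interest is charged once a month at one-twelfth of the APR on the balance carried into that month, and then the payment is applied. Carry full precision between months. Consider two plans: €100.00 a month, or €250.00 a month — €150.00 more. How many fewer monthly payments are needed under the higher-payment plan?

Monthly rate r = 22.5%/12 = 1.875% = 0.01875.
At €100.00/mo: n = ⌈−ln(1 − rB₀/P)/ln(1+r)⌉ = 61 payments (last €74.40); total interest = total paid − €3,607.68 = €2,466.72.
At €250.00/mo: 17 payments (last €246.02); total interest €638.34.
Payments saved = 61 − 17 = 44.

44 fewer payments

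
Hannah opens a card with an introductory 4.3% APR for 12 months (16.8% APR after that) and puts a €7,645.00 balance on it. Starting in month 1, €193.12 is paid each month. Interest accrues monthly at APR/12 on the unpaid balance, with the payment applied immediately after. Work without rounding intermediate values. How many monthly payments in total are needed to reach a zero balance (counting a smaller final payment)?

Promo months 1–12 at r₀ = 4.3%/12 = 0.00358333; months 13+ at r₁ = 16.8%/12 = 0.014.
After month 12: iterate B ← B·(1+r₀) − €193.12 for 12 months → €5,616.63.
Then at r₁ with €193.12/mo: n₂ = −ln(1 − r₁·B/P)/ln(1+r₁) ≈ 37.61 → 38 more payments.

50 months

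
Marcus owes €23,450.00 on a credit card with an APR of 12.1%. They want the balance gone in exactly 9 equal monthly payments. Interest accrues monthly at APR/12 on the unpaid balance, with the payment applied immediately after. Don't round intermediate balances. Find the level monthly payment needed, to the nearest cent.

Monthly rate r = 12.1%/12 = 1.00833% = 0.0100833.
Level-payment amortization: P = B₀·r / (1 − (1+r)^(−n)) = 23450.00·0.0100833 / (1 − 1.01008^(−9)).
Denominator 1 − (1+r)^(−9) = 0.086338861.
P = 236.454 / 0.086338861 ≈ 2738.68.

€2,738.68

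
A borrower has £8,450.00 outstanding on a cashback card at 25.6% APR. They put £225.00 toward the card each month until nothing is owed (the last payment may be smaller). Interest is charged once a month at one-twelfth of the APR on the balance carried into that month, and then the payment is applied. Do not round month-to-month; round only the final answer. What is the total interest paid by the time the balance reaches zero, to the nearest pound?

Monthly rate r = 25.6%/12 = 2.13333% = 0.0213333.
Payoff takes n = ⌈−ln(1 − rB₀/P)/ln(1+r)⌉ = ⌈76.526⌉ = 77 payments; the last is £118.91.
Total paid = 76·£225.00 + £118.91 = £17,218.91.
Total interest = total paid − principal = £17,218.91 − £8,450.00 = £8,768.91.

£8,769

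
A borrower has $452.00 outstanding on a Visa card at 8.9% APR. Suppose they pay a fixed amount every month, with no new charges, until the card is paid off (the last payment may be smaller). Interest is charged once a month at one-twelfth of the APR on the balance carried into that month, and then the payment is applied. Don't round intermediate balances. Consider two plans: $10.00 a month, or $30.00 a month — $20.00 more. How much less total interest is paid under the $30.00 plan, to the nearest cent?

Monthly rate r = 8.9%/12 = 0.741667% = 0.00741667.
At $10.00/mo: n = ⌈−ln(1 − rB₀/P)/ln(1+r)⌉ = 56 payments (last $2.59); total interest = total paid − $452.00 = $100.59.
At $30.00/mo: 17 payments (last $1.09); total interest $29.09.
Interest saved = $100.59 − $29.09 = $71.50.

$71.50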